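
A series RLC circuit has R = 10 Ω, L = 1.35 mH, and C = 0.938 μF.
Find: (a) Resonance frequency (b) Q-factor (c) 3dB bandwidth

Step 1 — Resonance: ω₀ = 1/√(LC) = 1/√(0.00135·9.38e-07) = 2.81e+04 rad/s.
Step 2 — f₀ = ω₀/(2π) = 4473 Hz.
Step 3 — Series Q: Q = ω₀L/R = 2.81e+04·0.00135/10 = 3.794.
Step 4 — Bandwidth: Δω = ω₀/Q = 7407 rad/s; BW = Δω/(2π) = 1179 Hz.

(a) f₀ = 4473 Hz  (b) Q = 3.794  (c) BW = 1179 Hz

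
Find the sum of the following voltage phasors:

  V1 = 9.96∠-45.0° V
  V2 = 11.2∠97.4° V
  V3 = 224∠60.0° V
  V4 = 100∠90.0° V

Step 1 — Convert each phasor to rectangular form:
  V1 = 9.96·(cos(-45.0°) + j·sin(-45.0°)) = 7.043 - j7.043 V
  V2 = 11.2·(cos(97.4°) + j·sin(97.4°)) = -1.443 + j11.11 V
  V3 = 224·(cos(60.0°) + j·sin(60.0°)) = 112 + j194 V
  V4 = 100·(cos(90.0°) + j·sin(90.0°)) = 0 + j100 V
Step 2 — Sum components: V_total = 117.6 + j298.1 V.
Step 3 — Convert to polar: |V_total| = 320.4 V, ∠V_total = 68.5°.

V_total = 320.4∠68.5° V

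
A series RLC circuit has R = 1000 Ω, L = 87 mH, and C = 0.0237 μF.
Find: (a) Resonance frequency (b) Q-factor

Step 1 — Resonance condition Im(Z)=0 gives ω₀ = 1/√(LC).
Step 2 — ω₀ = 1/√(0.087·2.37e-08) = 2.202e+04 rad/s.
Step 3 — f₀ = ω₀/(2π) = 3505 Hz.
Step 4 — Series Q: Q = ω₀L/R = 2.202e+04·0.087/1000 = 1.916.

(a) f₀ = 3505 Hz  (b) Q = 1.916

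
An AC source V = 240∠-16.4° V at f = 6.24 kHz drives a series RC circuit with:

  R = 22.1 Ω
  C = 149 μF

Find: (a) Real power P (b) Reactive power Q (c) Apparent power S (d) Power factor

Step 1 — Angular frequency: ω = 2π·f = 2π·6240 = 3.921e+04 rad/s.
Step 2 — Component impedances:
  R: Z = R = 22.1 Ω
  C: Z = 1/(jωC) = -j/(ω·C) = 0 - j0.1712 Ω
Step 3 — Series combination: Z_total = R + C = 22.1 - j0.1712 Ω = 22.1∠-0.4° Ω.
Step 4 — Source phasor: V = 240∠-16.4° V = 230.2 - j67.76 V.
Step 5 — Current: I = V / Z = 10.44 - j2.985 A = 10.86∠-16.0° A.
Step 6 — Complex power: S = V·I* = 2606 - j20.19 VA.
Step 7 — Real power: P = Re(S) = 2606 W.
Step 8 — Reactive power: Q = Im(S) = -20.19 VAR.
Step 9 — Apparent power: |S| = 2606 VA.
Step 10 — Power factor: PF = P/|S| = 1 (leading).

(a) P = 2606 W  (b) Q = -20.19 VAR  (c) S = 2606 VA  (d) PF = 1 (leading)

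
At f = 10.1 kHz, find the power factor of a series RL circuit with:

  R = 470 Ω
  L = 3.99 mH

Step 1 — Angular frequency: ω = 2π·f = 2π·1.01e+04 = 6.346e+04 rad/s.
Step 2 — Component impedances:
  R: Z = R = 470 Ω
  L: Z = jωL = j·6.346e+04·0.00399 = 0 + j253.2 Ω
Step 3 — Series combination: Z_total = R + L = 470 + j253.2 Ω = 533.9∠28.3° Ω.
Step 4 — Power factor: PF = cos(φ) = Re(Z)/|Z| = 470/533.87 = 0.8804.
Step 5 — Type: Im(Z) = 253.2 ⇒ lagging (phase φ = 28.3°).

PF = 0.8804 (lagging, φ = 28.3°)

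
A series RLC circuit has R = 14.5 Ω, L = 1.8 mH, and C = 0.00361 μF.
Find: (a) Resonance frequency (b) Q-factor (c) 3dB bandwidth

Step 1 — Resonance: ω₀ = 1/√(LC) = 1/√(0.0018·3.61e-09) = 3.923e+05 rad/s.
Step 2 — f₀ = ω₀/(2π) = 6.244e+04 Hz.
Step 3 — Series Q: Q = ω₀L/R = 3.923e+05·0.0018/14.5 = 48.7.
Step 4 — Bandwidth: Δω = ω₀/Q = 8056 rad/s; BW = Δω/(2π) = 1282 Hz.

(a) f₀ = 6.244e+04 Hz  (b) Q = 48.7  (c) BW = 1282 Hz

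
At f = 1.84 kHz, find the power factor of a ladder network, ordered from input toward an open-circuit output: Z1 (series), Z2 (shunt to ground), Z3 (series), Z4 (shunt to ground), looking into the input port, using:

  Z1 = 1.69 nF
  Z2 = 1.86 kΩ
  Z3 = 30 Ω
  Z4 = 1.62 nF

Step 1 — Angular frequency: ω = 2π·f = 2π·1840 = 1.156e+04 rad/s.
Step 2 — Component impedances:
  Z1: Z = 1/(jωC) = -j/(ω·C) = 0 - j5.118e+04 Ω
  Z2: Z = R = 1860 Ω
  Z3: Z = R = 30 Ω
  Z4: Z = 1/(jωC) = -j/(ω·C) = 0 - j5.339e+04 Ω
Step 3 — Ladder network (open output): work backward from the far end, alternating series and parallel combinations. Z_in = 1858 - j5.125e+04 Ω = 5.128e+04∠-87.9° Ω.
Step 4 — Power factor: PF = cos(φ) = Re(Z)/|Z| = 1858/5.128e+04 = 0.03623.
Step 5 — Type: Im(Z) = -5.125e+04 ⇒ leading (phase φ = -87.9°).

PF = 0.03623 (leading, φ = -87.9°)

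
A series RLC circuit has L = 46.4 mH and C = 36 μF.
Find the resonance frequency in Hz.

Step 1 — Resonance condition Im(Z)=0 gives ω₀ = 1/√(LC).
Step 2 — ω₀ = 1/√(0.0464·3.6e-05) = 773.7 rad/s.
Step 3 — f₀ = ω₀/(2π) = 123.1 Hz.

f₀ = 123.1 Hz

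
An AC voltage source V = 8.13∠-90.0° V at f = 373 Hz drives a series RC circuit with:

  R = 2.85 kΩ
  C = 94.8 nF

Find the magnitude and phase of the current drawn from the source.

Step 1 — Angular frequency: ω = 2π·f = 2π·373 = 2344 rad/s.
Step 2 — Component impedances:
  R: Z = R = 2850 Ω
  C: Z = 1/(jωC) = -j/(ω·C) = 0 - j4501 Ω
Step 3 — Series combination: Z_total = R + C = 2850 - j4501 Ω = 5327∠-57.7° Ω.
Step 4 — Source phasor: V = 8.13∠-90.0° V = 0 - j8.13 V.
Step 5 — Ohm's law: I = V / Z_total = (0 - j8.13) / (2850 - j4501) = 0.001289 - j0.0008164 A.
Step 6 — Convert to polar: |I| = 0.001526 A, ∠I = -32.3°.

I = 0.001526∠-32.3° A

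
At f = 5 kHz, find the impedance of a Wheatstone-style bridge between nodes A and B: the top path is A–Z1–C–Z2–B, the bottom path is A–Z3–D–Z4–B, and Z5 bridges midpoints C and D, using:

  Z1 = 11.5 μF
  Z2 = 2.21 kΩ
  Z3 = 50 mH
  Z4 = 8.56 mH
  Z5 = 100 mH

Step 1 — Angular frequency: ω = 2π·f = 2π·5000 = 3.142e+04 rad/s.
Step 2 — Component impedances:
  Z1: Z = 1/(jωC) = -j/(ω·C) = 0 - j2.768 Ω
  Z2: Z = R = 2210 Ω
  Z3: Z = jωL = j·3.142e+04·0.05 = 0 + j1571 Ω
  Z4: Z = jωL = j·3.142e+04·0.00856 = 0 + j268.9 Ω
  Z5: Z = jωL = j·3.142e+04·0.1 = 0 + j3142 Ω
Step 3 — Bridge requires nodal analysis (the Z5 bridge couples midpoints C and D, so the two paths cannot be reduced to a simple series/parallel combination). Setting node B to ground and injecting 1 A at node A, the 3-node admittance system at A, C, D solves to V_A = Z_AB = 579.4 + j971.1 Ω = 1131∠59.2° Ω.

Z = 579.4 + j971.1 Ω = 1131∠59.2° Ω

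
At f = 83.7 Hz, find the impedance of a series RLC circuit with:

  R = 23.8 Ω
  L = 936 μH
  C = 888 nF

Step 1 — Angular frequency: ω = 2π·f = 2π·83.7 = 525.9 rad/s.
Step 2 — Component impedances:
  R: Z = R = 23.8 Ω
  L: Z = jωL = j·525.9·0.000936 = 0 + j0.4922 Ω
  C: Z = 1/(jωC) = -j/(ω·C) = 0 - j2141 Ω
Step 3 — Series combination: Z_total = R + L + C = 23.8 - j2141 Ω = 2141∠-89.4° Ω.

Z = 23.8 - j2141 Ω = 2141∠-89.4° Ω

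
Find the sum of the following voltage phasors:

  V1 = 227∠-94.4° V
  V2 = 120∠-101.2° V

Step 1 — Convert each phasor to rectangular form:
  V1 = 227·(cos(-94.4°) + j·sin(-94.4°)) = -17.42 - j226.3 V
  V2 = 120·(cos(-101.2°) + j·sin(-101.2°)) = -23.31 - j117.7 V
Step 2 — Sum components: V_total = -40.72 - j344 V.
Step 3 — Convert to polar: |V_total| = 346.4 V, ∠V_total = -96.8°.

V_total = 346.4∠-96.8° V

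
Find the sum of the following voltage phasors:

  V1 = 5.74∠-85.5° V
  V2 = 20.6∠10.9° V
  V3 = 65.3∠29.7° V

Step 1 — Convert each phasor to rectangular form:
  V1 = 5.74·(cos(-85.5°) + j·sin(-85.5°)) = 0.4504 - j5.722 V
  V2 = 20.6·(cos(10.9°) + j·sin(10.9°)) = 20.23 + j3.895 V
  V3 = 65.3·(cos(29.7°) + j·sin(29.7°)) = 56.72 + j32.35 V
Step 2 — Sum components: V_total = 77.4 + j30.53 V.
Step 3 — Convert to polar: |V_total| = 83.2 V, ∠V_total = 21.5°.

V_total = 83.2∠21.5° V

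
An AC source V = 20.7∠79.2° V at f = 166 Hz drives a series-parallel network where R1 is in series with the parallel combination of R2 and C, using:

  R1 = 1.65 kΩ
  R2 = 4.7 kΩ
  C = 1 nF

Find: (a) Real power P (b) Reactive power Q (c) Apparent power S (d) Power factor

Step 1 — Angular frequency: ω = 2π·f = 2π·166 = 1043 rad/s.
Step 2 — Component impedances:
  R1: Z = R = 1650 Ω
  R2: Z = R = 4700 Ω
  C: Z = 1/(jωC) = -j/(ω·C) = 0 - j9.588e+05 Ω
Step 3 — Parallel branch: R2 || C = 1/(1/R2 + 1/C) = 4700 - j23.04 Ω.
Step 4 — Series with R1: Z_total = R1 + (R2 || C) = 6350 - j23.04 Ω = 6350∠-0.2° Ω.
Step 5 — Source phasor: V = 20.7∠79.2° V = 3.879 + j20.33 V.
Step 6 — Current: I = V / Z = 0.0005992 + j0.003204 A = 0.00326∠79.4° A.
Step 7 — Complex power: S = V·I* = 0.06748 - j0.0002448 VA.
Step 8 — Real power: P = Re(S) = 0.06748 W.
Step 9 — Reactive power: Q = Im(S) = -0.0002448 VAR.
Step 10 — Apparent power: |S| = 0.06748 VA.
Step 11 — Power factor: PF = P/|S| = 1 (leading).

(a) P = 0.06748 W  (b) Q = -0.0002448 VAR  (c) S = 0.06748 VA  (d) PF = 1 (leading)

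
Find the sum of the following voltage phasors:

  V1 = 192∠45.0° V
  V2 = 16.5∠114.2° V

Step 1 — Convert each phasor to rectangular form:
  V1 = 192·(cos(45.0°) + j·sin(45.0°)) = 135.8 + j135.8 V
  V2 = 16.5·(cos(114.2°) + j·sin(114.2°)) = -6.764 + j15.05 V
Step 2 — Sum components: V_total = 129 + j150.8 V.
Step 3 — Convert to polar: |V_total| = 198.5 V, ∠V_total = 49.5°.

V_total = 198.5∠49.5° V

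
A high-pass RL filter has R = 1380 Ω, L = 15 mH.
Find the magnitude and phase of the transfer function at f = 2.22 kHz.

Step 1 — Angular frequency: ω = 2π·2220 = 1.395e+04 rad/s.
Step 2 — Transfer function: H(jω) = jωL/(R + jωL).
Step 3 — Numerator jωL = j·209.2; denominator R + jωL = 1380 + j209.2.
Step 4 — H = 0.02247 + j0.1482.
Step 5 — Magnitude: |H| = 0.1499 (-16.5 dB); phase: φ = 81.4°.

|H| = 0.1499 (-16.5 dB), φ = 81.4°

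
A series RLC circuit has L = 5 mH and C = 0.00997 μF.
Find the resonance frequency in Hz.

Step 1 — Resonance condition Im(Z)=0 gives ω₀ = 1/√(LC).
Step 2 — ω₀ = 1/√(0.005·9.97e-09) = 1.416e+05 rad/s.
Step 3 — f₀ = ω₀/(2π) = 2.254e+04 Hz.

f₀ = 2.254e+04 Hz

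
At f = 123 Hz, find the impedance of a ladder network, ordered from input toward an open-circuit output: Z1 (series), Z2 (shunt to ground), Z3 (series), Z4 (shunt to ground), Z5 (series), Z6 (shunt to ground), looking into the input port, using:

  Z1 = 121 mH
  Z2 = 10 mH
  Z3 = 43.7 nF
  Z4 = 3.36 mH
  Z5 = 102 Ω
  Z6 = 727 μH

Step 1 — Angular frequency: ω = 2π·f = 2π·123 = 772.8 rad/s.
Step 2 — Component impedances:
  Z1: Z = jωL = j·772.8·0.121 = 0 + j93.51 Ω
  Z2: Z = jωL = j·772.8·0.01 = 0 + j7.728 Ω
  Z3: Z = 1/(jωC) = -j/(ω·C) = 0 - j2.961e+04 Ω
  Z4: Z = jωL = j·772.8·0.00336 = 0 + j2.597 Ω
  Z5: Z = R = 102 Ω
  Z6: Z = jωL = j·772.8·0.000727 = 0 + j0.5618 Ω
Step 3 — Ladder network (open output): work backward from the far end, alternating series and parallel combinations. Z_in = 0 + j101.2 Ω = 101.2∠90.0° Ω.

Z = 0 + j101.2 Ω = 101.2∠90.0° Ω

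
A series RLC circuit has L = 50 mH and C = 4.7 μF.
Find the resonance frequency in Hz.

Step 1 — Resonance condition Im(Z)=0 gives ω₀ = 1/√(LC).
Step 2 — ω₀ = 1/√(0.05·4.7e-06) = 2063 rad/s.
Step 3 — f₀ = ω₀/(2π) = 328.3 Hz.

f₀ = 328.3 Hz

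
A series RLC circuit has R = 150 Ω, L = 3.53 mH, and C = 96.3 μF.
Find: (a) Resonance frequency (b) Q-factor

Step 1 — Resonance condition Im(Z)=0 gives ω₀ = 1/√(LC).
Step 2 — ω₀ = 1/√(0.00353·9.63e-05) = 1715 rad/s.
Step 3 — f₀ = ω₀/(2π) = 273 Hz.
Step 4 — Series Q: Q = ω₀L/R = 1715·0.00353/150 = 0.04036.

(a) f₀ = 273 Hz  (b) Q = 0.04036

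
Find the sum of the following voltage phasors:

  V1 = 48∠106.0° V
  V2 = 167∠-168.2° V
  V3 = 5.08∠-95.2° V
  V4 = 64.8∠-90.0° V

Step 1 — Convert each phasor to rectangular form:
  V1 = 48·(cos(106.0°) + j·sin(106.0°)) = -13.23 + j46.14 V
  V2 = 167·(cos(-168.2°) + j·sin(-168.2°)) = -163.5 - j34.15 V
  V3 = 5.08·(cos(-95.2°) + j·sin(-95.2°)) = -0.4604 - j5.059 V
  V4 = 64.8·(cos(-90.0°) + j·sin(-90.0°)) = 0 - j64.8 V
Step 2 — Sum components: V_total = -177.2 - j57.87 V.
Step 3 — Convert to polar: |V_total| = 186.4 V, ∠V_total = -161.9°.

V_total = 186.4∠-161.9° V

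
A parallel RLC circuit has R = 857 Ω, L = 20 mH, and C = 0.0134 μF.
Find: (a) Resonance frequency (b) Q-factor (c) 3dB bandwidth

Step 1 — Resonance: ω₀ = 1/√(LC) = 1/√(0.02·1.34e-08) = 6.108e+04 rad/s.
Step 2 — f₀ = ω₀/(2π) = 9722 Hz.
Step 3 — Parallel Q: Q = R/(ω₀L) = 857/(6.108e+04·0.02) = 0.7015.
Step 4 — Bandwidth: Δω = ω₀/Q = 8.708e+04 rad/s; BW = Δω/(2π) = 1.386e+04 Hz.

(a) f₀ = 9722 Hz  (b) Q = 0.7015  (c) BW = 1.386e+04 Hz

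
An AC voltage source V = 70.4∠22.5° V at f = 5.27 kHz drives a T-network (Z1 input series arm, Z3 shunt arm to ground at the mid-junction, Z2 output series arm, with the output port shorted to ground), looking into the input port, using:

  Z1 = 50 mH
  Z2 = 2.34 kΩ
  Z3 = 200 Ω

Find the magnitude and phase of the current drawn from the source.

Step 1 — Angular frequency: ω = 2π·f = 2π·5270 = 3.311e+04 rad/s.
Step 2 — Component impedances:
  Z1: Z = jωL = j·3.311e+04·0.05 = 0 + j1656 Ω
  Z2: Z = R = 2340 Ω
  Z3: Z = R = 200 Ω
Step 3 — With the output port shorted to ground, the output series arm Z2 runs from the junction to ground; the shunt arm Z3 also runs from the junction to ground. They appear in parallel: Z3 || Z2 = 184.3 Ω.
Step 4 — Series with input arm Z1: Z_in = Z1 + (Z3 || Z2) = 184.3 + j1656 Ω = 1666∠83.6° Ω.
Step 5 — Source phasor: V = 70.4∠22.5° V = 65.04 + j26.94 V.
Step 6 — Ohm's law: I = V / Z_total = (65.04 + j26.94) / (184.3 + j1656) = 0.02039 - j0.03702 A.
Step 7 — Convert to polar: |I| = 0.04226 A, ∠I = -61.1°.

I = 0.04226∠-61.1° A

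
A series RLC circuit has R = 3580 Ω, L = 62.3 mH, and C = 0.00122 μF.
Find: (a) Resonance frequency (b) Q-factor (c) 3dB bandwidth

Step 1 — Resonance condition Im(Z)=0 gives ω₀ = 1/√(LC).
Step 2 — ω₀ = 1/√(0.0623·1.22e-09) = 1.147e+05 rad/s.
Step 3 — f₀ = ω₀/(2π) = 1.826e+04 Hz.
Step 4 — Series Q: Q = ω₀L/R = 1.147e+05·0.0623/3580 = 1.996.
Step 5 — 3dB bandwidth: Δω = ω₀/Q = 5.746e+04 rad/s; BW = Δω/(2π) = 9146 Hz.

(a) f₀ = 1.826e+04 Hz  (b) Q = 1.996  (c) BW = 9146 Hz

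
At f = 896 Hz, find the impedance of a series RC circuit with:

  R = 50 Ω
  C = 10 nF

Step 1 — Angular frequency: ω = 2π·f = 2π·896 = 5630 rad/s.
Step 2 — Component impedances:
  R: Z = R = 50 Ω
  C: Z = 1/(jωC) = -j/(ω·C) = 0 - j1.776e+04 Ω
Step 3 — Series combination: Z_total = R + C = 50 - j1.776e+04 Ω = 1.776e+04∠-89.8° Ω.

Z = 50 - j1.776e+04 Ω = 1.776e+04∠-89.8° Ω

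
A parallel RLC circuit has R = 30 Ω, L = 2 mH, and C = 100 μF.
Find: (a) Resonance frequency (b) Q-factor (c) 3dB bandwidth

Step 1 — Resonance: ω₀ = 1/√(LC) = 1/√(0.002·0.0001) = 2236 rad/s.
Step 2 — f₀ = ω₀/(2π) = 355.9 Hz.
Step 3 — Parallel Q: Q = R/(ω₀L) = 30/(2236·0.002) = 6.708.
Step 4 — Bandwidth: Δω = ω₀/Q = 333.3 rad/s; BW = Δω/(2π) = 53.05 Hz.

(a) f₀ = 355.9 Hz  (b) Q = 6.708  (c) BW = 53.05 Hz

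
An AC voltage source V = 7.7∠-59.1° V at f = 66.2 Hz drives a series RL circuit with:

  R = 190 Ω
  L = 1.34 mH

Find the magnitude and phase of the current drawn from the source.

Step 1 — Angular frequency: ω = 2π·f = 2π·66.2 = 415.9 rad/s.
Step 2 — Component impedances:
  R: Z = R = 190 Ω
  L: Z = jωL = j·415.9·0.00134 = 0 + j0.5574 Ω
Step 3 — Series combination: Z_total = R + L = 190 + j0.5574 Ω = 190∠0.2° Ω.
Step 4 — Source phasor: V = 7.7∠-59.1° V = 3.954 - j6.607 V.
Step 5 — Ohm's law: I = V / Z_total = (3.954 - j6.607) / (190 + j0.5574) = 0.02071 - j0.03483 A.
Step 6 — Convert to polar: |I| = 0.04053 A, ∠I = -59.3°.

I = 0.04053∠-59.3° A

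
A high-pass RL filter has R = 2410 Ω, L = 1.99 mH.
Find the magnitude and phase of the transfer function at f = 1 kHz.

Step 1 — Angular frequency: ω = 2π·1000 = 6283 rad/s.
Step 2 — Transfer function: H(jω) = jωL/(R + jωL).
Step 3 — Numerator jωL = j·12.5; denominator R + jωL = 2410 + j12.5.
Step 4 — H = 2.692e-05 + j0.005188.
Step 5 — Magnitude: |H| = 0.005188 (-45.7 dB); phase: φ = 89.7°.

|H| = 0.005188 (-45.7 dB), φ = 89.7°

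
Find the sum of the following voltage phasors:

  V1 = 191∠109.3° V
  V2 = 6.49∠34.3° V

Step 1 — Convert each phasor to rectangular form:
  V1 = 191·(cos(109.3°) + j·sin(109.3°)) = -63.13 + j180.3 V
  V2 = 6.49·(cos(34.3°) + j·sin(34.3°)) = 5.361 + j3.657 V
Step 2 — Sum components: V_total = -57.77 + j183.9 V.
Step 3 — Convert to polar: |V_total| = 192.8 V, ∠V_total = 107.4°.

V_total = 192.8∠107.4° V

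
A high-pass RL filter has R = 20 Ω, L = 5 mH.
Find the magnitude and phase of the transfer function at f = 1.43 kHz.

Step 1 — Angular frequency: ω = 2π·1430 = 8985 rad/s.
Step 2 — Transfer function: H(jω) = jωL/(R + jωL).
Step 3 — Numerator jωL = j·44.92; denominator R + jωL = 20 + j44.92.
Step 4 — H = 0.8346 + j0.3716.
Step 5 — Magnitude: |H| = 0.9136 (-0.8 dB); phase: φ = 24.0°.

|H| = 0.9136 (-0.8 dB), φ = 24.0°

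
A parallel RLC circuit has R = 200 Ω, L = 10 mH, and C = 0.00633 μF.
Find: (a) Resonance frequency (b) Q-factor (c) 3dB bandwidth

Step 1 — Resonance: ω₀ = 1/√(LC) = 1/√(0.01·6.33e-09) = 1.257e+05 rad/s.
Step 2 — f₀ = ω₀/(2π) = 2e+04 Hz.
Step 3 — Parallel Q: Q = R/(ω₀L) = 200/(1.257e+05·0.01) = 0.1591.
Step 4 — Bandwidth: Δω = ω₀/Q = 7.899e+05 rad/s; BW = Δω/(2π) = 1.257e+05 Hz.

(a) f₀ = 2e+04 Hz  (b) Q = 0.1591  (c) BW = 1.257e+05 Hz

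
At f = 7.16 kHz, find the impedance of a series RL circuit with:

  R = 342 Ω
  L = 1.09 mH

Step 1 — Angular frequency: ω = 2π·f = 2π·7160 = 4.499e+04 rad/s.
Step 2 — Component impedances:
  R: Z = R = 342 Ω
  L: Z = jωL = j·4.499e+04·0.00109 = 0 + j49.04 Ω
Step 3 — Series combination: Z_total = R + L = 342 + j49.04 Ω = 345.5∠8.2° Ω.

Z = 342 + j49.04 Ω = 345.5∠8.2° Ω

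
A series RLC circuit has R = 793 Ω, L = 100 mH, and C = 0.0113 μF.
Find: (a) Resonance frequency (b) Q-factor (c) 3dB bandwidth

Step 1 — Resonance: ω₀ = 1/√(LC) = 1/√(0.1·1.13e-08) = 2.975e+04 rad/s.
Step 2 — f₀ = ω₀/(2π) = 4735 Hz.
Step 3 — Series Q: Q = ω₀L/R = 2.975e+04·0.1/793 = 3.751.
Step 4 — Bandwidth: Δω = ω₀/Q = 7930 rad/s; BW = Δω/(2π) = 1262 Hz.

(a) f₀ = 4735 Hz  (b) Q = 3.751  (c) BW = 1262 Hz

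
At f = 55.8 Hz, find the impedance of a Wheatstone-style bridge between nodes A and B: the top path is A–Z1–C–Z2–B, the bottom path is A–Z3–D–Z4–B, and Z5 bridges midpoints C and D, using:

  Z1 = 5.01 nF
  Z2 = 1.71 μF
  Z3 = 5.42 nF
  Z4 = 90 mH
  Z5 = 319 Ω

Step 1 — Angular frequency: ω = 2π·f = 2π·55.8 = 350.6 rad/s.
Step 2 — Component impedances:
  Z1: Z = 1/(jωC) = -j/(ω·C) = 0 - j5.693e+05 Ω
  Z2: Z = 1/(jωC) = -j/(ω·C) = 0 - j1668 Ω
  Z3: Z = 1/(jωC) = -j/(ω·C) = 0 - j5.262e+05 Ω
  Z4: Z = jωL = j·350.6·0.09 = 0 + j31.55 Ω
  Z5: Z = R = 319 Ω
Step 3 — Bridge requires nodal analysis (the Z5 bridge couples midpoints C and D, so the two paths cannot be reduced to a simple series/parallel combination). Setting node B to ground and injecting 1 A at node A, the 3-node admittance system at A, C, D solves to V_A = Z_AB = 76.71 - j2.734e+05 Ω = 2.734e+05∠-90.0° Ω.

Z = 76.71 - j2.734e+05 Ω = 2.734e+05∠-90.0° Ω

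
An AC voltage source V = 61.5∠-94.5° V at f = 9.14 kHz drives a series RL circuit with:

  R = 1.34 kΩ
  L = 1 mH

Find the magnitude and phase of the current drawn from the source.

Step 1 — Angular frequency: ω = 2π·f = 2π·9140 = 5.743e+04 rad/s.
Step 2 — Component impedances:
  R: Z = R = 1340 Ω
  L: Z = jωL = j·5.743e+04·0.001 = 0 + j57.43 Ω
Step 3 — Series combination: Z_total = R + L = 1340 + j57.43 Ω = 1341∠2.5° Ω.
Step 4 — Source phasor: V = 61.5∠-94.5° V = -4.825 - j61.31 V.
Step 5 — Ohm's law: I = V / Z_total = (-4.825 - j61.31) / (1340 + j57.43) = -0.005552 - j0.04552 A.
Step 6 — Convert to polar: |I| = 0.04585 A, ∠I = -97.0°.

I = 0.04585∠-97.0° A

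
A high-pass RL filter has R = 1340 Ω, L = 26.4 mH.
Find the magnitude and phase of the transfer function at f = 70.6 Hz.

Step 1 — Angular frequency: ω = 2π·70.6 = 443.6 rad/s.
Step 2 — Transfer function: H(jω) = jωL/(R + jωL).
Step 3 — Numerator jωL = j·11.71; denominator R + jωL = 1340 + j11.71.
Step 4 — H = 7.637e-05 + j0.008739.
Step 5 — Magnitude: |H| = 0.008739 (-41.2 dB); phase: φ = 89.5°.

|H| = 0.008739 (-41.2 dB), φ = 89.5°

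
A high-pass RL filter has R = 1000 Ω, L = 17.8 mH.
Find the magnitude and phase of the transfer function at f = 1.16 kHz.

Step 1 — Angular frequency: ω = 2π·1160 = 7288 rad/s.
Step 2 — Transfer function: H(jω) = jωL/(R + jωL).
Step 3 — Numerator jωL = j·129.7; denominator R + jωL = 1000 + j129.7.
Step 4 — H = 0.01655 + j0.1276.
Step 5 — Magnitude: |H| = 0.1287 (-17.8 dB); phase: φ = 82.6°.

|H| = 0.1287 (-17.8 dB), φ = 82.6°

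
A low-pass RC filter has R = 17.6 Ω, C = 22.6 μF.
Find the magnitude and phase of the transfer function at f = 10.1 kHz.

Step 1 — Angular frequency: ω = 2π·1.01e+04 = 6.346e+04 rad/s.
Step 2 — Transfer function: H(jω) = 1/(1 + jωRC).
Step 3 — Denominator: 1 + jωRC = 1 + j·6.346e+04·17.6·2.26e-05 = 1 + j25.24.
Step 4 — H = 0.001567 - j0.03955.
Step 5 — Magnitude: |H| = 0.03959 (-28.0 dB); phase: φ = -87.7°.

|H| = 0.03959 (-28.0 dB), φ = -87.7°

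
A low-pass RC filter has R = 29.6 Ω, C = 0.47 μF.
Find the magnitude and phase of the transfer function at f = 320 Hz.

Step 1 — Angular frequency: ω = 2π·320 = 2011 rad/s.
Step 2 — Transfer function: H(jω) = 1/(1 + jωRC).
Step 3 — Denominator: 1 + jωRC = 1 + j·2011·29.6·4.7e-07 = 1 + j0.02797.
Step 4 — H = 0.9992 - j0.02795.
Step 5 — Magnitude: |H| = 0.9996 (-0.0 dB); phase: φ = -1.6°.

|H| = 0.9996 (-0.0 dB), φ = -1.6°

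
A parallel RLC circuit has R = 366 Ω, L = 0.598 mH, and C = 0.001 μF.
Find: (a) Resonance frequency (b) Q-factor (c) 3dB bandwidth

Step 1 — Resonance: ω₀ = 1/√(LC) = 1/√(0.000598·1e-09) = 1.293e+06 rad/s.
Step 2 — f₀ = ω₀/(2π) = 2.058e+05 Hz.
Step 3 — Parallel Q: Q = R/(ω₀L) = 366/(1.293e+06·0.000598) = 0.4733.
Step 4 — Bandwidth: Δω = ω₀/Q = 2.732e+06 rad/s; BW = Δω/(2π) = 4.348e+05 Hz.

(a) f₀ = 2.058e+05 Hz  (b) Q = 0.4733  (c) BW = 4.348e+05 Hz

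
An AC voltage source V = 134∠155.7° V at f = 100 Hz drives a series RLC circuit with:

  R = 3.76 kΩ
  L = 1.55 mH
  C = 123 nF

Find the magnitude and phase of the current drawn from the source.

Step 1 — Angular frequency: ω = 2π·f = 2π·100 = 628.3 rad/s.
Step 2 — Component impedances:
  R: Z = R = 3760 Ω
  L: Z = jωL = j·628.3·0.00155 = 0 + j0.9739 Ω
  C: Z = 1/(jωC) = -j/(ω·C) = 0 - j1.294e+04 Ω
Step 3 — Series combination: Z_total = R + L + C = 3760 - j1.294e+04 Ω = 1.347e+04∠-73.8° Ω.
Step 4 — Source phasor: V = 134∠155.7° V = -122.1 + j55.14 V.
Step 5 — Ohm's law: I = V / Z_total = (-122.1 + j55.14) / (3760 - j1.294e+04) = -0.00646 - j0.007562 A.
Step 6 — Convert to polar: |I| = 0.009945 A, ∠I = -130.5°.

I = 0.009945∠-130.5° A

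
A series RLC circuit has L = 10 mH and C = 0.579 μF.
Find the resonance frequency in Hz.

Step 1 — Resonance condition Im(Z)=0 gives ω₀ = 1/√(LC).
Step 2 — ω₀ = 1/√(0.01·5.79e-07) = 1.314e+04 rad/s.
Step 3 — f₀ = ω₀/(2π) = 2092 Hz.

f₀ = 2092 Hz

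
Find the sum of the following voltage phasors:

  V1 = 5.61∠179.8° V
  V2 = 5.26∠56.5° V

Step 1 — Convert each phasor to rectangular form:
  V1 = 5.61·(cos(179.8°) + j·sin(179.8°)) = -5.61 + j0.01958 V
  V2 = 5.26·(cos(56.5°) + j·sin(56.5°)) = 2.903 + j4.386 V
Step 2 — Sum components: V_total = -2.707 + j4.406 V.
Step 3 — Convert to polar: |V_total| = 5.171 V, ∠V_total = 121.6°.

V_total = 5.171∠121.6° V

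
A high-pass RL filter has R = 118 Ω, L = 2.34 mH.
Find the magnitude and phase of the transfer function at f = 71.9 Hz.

Step 1 — Angular frequency: ω = 2π·71.9 = 451.8 rad/s.
Step 2 — Transfer function: H(jω) = jωL/(R + jωL).
Step 3 — Numerator jωL = j·1.057; denominator R + jωL = 118 + j1.057.
Step 4 — H = 8.025e-05 + j0.008958.
Step 5 — Magnitude: |H| = 0.008958 (-41.0 dB); phase: φ = 89.5°.

|H| = 0.008958 (-41.0 dB), φ = 89.5°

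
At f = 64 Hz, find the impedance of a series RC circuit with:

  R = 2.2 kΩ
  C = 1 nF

Step 1 — Angular frequency: ω = 2π·f = 2π·64 = 402.1 rad/s.
Step 2 — Component impedances:
  R: Z = R = 2200 Ω
  C: Z = 1/(jωC) = -j/(ω·C) = 0 - j2.487e+06 Ω
Step 3 — Series combination: Z_total = R + C = 2200 - j2.487e+06 Ω = 2.487e+06∠-89.9° Ω.

Z = 2200 - j2.487e+06 Ω = 2.487e+06∠-89.9° Ω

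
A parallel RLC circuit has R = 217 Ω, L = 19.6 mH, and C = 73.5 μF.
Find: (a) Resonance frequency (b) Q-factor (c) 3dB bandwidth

Step 1 — Resonance: ω₀ = 1/√(LC) = 1/√(0.0196·7.35e-05) = 833.2 rad/s.
Step 2 — f₀ = ω₀/(2π) = 132.6 Hz.
Step 3 — Parallel Q: Q = R/(ω₀L) = 217/(833.2·0.0196) = 13.29.
Step 4 — Bandwidth: Δω = ω₀/Q = 62.7 rad/s; BW = Δω/(2π) = 9.979 Hz.

(a) f₀ = 132.6 Hz  (b) Q = 13.29  (c) BW = 9.979 Hz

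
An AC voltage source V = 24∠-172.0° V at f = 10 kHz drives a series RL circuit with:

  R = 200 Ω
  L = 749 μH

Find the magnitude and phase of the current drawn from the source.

Step 1 — Angular frequency: ω = 2π·f = 2π·1e+04 = 6.283e+04 rad/s.
Step 2 — Component impedances:
  R: Z = R = 200 Ω
  L: Z = jωL = j·6.283e+04·0.000749 = 0 + j47.06 Ω
Step 3 — Series combination: Z_total = R + L = 200 + j47.06 Ω = 205.5∠13.2° Ω.
Step 4 — Source phasor: V = 24∠-172.0° V = -23.77 - j3.34 V.
Step 5 — Ohm's law: I = V / Z_total = (-23.77 - j3.34) / (200 + j47.06) = -0.1163 + j0.01067 A.
Step 6 — Convert to polar: |I| = 0.1168 A, ∠I = 174.8°.

I = 0.1168∠174.8° A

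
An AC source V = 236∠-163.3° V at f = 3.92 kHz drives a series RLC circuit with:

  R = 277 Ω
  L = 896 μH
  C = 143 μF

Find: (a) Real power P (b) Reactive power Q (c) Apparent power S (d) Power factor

Step 1 — Angular frequency: ω = 2π·f = 2π·3920 = 2.463e+04 rad/s.
Step 2 — Component impedances:
  R: Z = R = 277 Ω
  L: Z = jωL = j·2.463e+04·0.000896 = 0 + j22.07 Ω
  C: Z = 1/(jωC) = -j/(ω·C) = 0 - j0.2839 Ω
Step 3 — Series combination: Z_total = R + L + C = 277 + j21.78 Ω = 277.9∠4.5° Ω.
Step 4 — Source phasor: V = 236∠-163.3° V = -226 - j67.82 V.
Step 5 — Current: I = V / Z = -0.8302 - j0.1795 A = 0.8494∠-167.8° A.
Step 6 — Complex power: S = V·I* = 199.8 + j15.72 VA.
Step 7 — Real power: P = Re(S) = 199.8 W.
Step 8 — Reactive power: Q = Im(S) = 15.72 VAR.
Step 9 — Apparent power: |S| = 200.4 VA.
Step 10 — Power factor: PF = P/|S| = 0.9969 (lagging).

(a) P = 199.8 W  (b) Q = 15.72 VAR  (c) S = 200.4 VA  (d) PF = 0.9969 (lagging)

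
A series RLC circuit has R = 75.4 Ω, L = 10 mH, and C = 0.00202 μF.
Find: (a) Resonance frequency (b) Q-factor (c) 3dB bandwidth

Step 1 — Resonance condition Im(Z)=0 gives ω₀ = 1/√(LC).
Step 2 — ω₀ = 1/√(0.01·2.02e-09) = 2.225e+05 rad/s.
Step 3 — f₀ = ω₀/(2π) = 3.541e+04 Hz.
Step 4 — Series Q: Q = ω₀L/R = 2.225e+05·0.01/75.4 = 29.51.
Step 5 — 3dB bandwidth: Δω = ω₀/Q = 7540 rad/s; BW = Δω/(2π) = 1200 Hz.

(a) f₀ = 3.541e+04 Hz  (b) Q = 29.51  (c) BW = 1200 Hz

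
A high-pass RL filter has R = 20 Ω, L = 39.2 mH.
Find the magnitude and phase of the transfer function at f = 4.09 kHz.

Step 1 — Angular frequency: ω = 2π·4090 = 2.57e+04 rad/s.
Step 2 — Transfer function: H(jω) = jωL/(R + jωL).
Step 3 — Numerator jωL = j·1007; denominator R + jωL = 20 + j1007.
Step 4 — H = 0.9996 + j0.01985.
Step 5 — Magnitude: |H| = 0.9998 (-0.0 dB); phase: φ = 1.1°.

|H| = 0.9998 (-0.0 dB), φ = 1.1°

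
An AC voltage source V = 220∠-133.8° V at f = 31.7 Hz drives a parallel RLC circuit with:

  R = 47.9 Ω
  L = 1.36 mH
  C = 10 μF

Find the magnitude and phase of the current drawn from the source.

Step 1 — Angular frequency: ω = 2π·f = 2π·31.7 = 199.2 rad/s.
Step 2 — Component impedances:
  R: Z = R = 47.9 Ω
  L: Z = jωL = j·199.2·0.00136 = 0 + j0.2709 Ω
  C: Z = 1/(jωC) = -j/(ω·C) = 0 - j502.1 Ω
Step 3 — Parallel combination: 1/Z_total = 1/R + 1/L + 1/C; Z_total = 0.001533 + j0.271 Ω = 0.271∠89.7° Ω.
Step 4 — Source phasor: V = 220∠-133.8° V = -152.3 - j158.8 V.
Step 5 — Ohm's law: I = V / Z_total = (-152.3 - j158.8) / (0.001533 + j0.271) = -589.1 + j558.5 A.
Step 6 — Convert to polar: |I| = 811.7 A, ∠I = 136.5°.

I = 811.7∠136.5° A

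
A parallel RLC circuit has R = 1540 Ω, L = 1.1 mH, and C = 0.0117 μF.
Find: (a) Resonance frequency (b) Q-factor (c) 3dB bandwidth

Step 1 — Resonance: ω₀ = 1/√(LC) = 1/√(0.0011·1.17e-08) = 2.787e+05 rad/s.
Step 2 — f₀ = ω₀/(2π) = 4.436e+04 Hz.
Step 3 — Parallel Q: Q = R/(ω₀L) = 1540/(2.787e+05·0.0011) = 5.022.
Step 4 — Bandwidth: Δω = ω₀/Q = 5.55e+04 rad/s; BW = Δω/(2π) = 8833 Hz.

(a) f₀ = 4.436e+04 Hz  (b) Q = 5.022  (c) BW = 8833 Hz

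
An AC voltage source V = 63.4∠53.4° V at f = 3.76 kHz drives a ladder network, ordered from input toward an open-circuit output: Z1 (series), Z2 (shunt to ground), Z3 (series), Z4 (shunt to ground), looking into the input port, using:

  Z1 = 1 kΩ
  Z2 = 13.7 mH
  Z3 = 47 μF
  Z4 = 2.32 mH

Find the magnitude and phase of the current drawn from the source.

Step 1 — Angular frequency: ω = 2π·f = 2π·3760 = 2.362e+04 rad/s.
Step 2 — Component impedances:
  Z1: Z = R = 1000 Ω
  Z2: Z = jωL = j·2.362e+04·0.0137 = 0 + j323.7 Ω
  Z3: Z = 1/(jωC) = -j/(ω·C) = 0 - j0.9006 Ω
  Z4: Z = jωL = j·2.362e+04·0.00232 = 0 + j54.81 Ω
Step 3 — Ladder network (open output): work backward from the far end, alternating series and parallel combinations. Z_in = 1000 + j46.21 Ω = 1001∠2.6° Ω.
Step 4 — Source phasor: V = 63.4∠53.4° V = 37.8 + j50.9 V.
Step 5 — Ohm's law: I = V / Z_total = (37.8 + j50.9) / (1000 + j46.21) = 0.04007 + j0.04905 A.
Step 6 — Convert to polar: |I| = 0.06333 A, ∠I = 50.8°.

I = 0.06333∠50.8° A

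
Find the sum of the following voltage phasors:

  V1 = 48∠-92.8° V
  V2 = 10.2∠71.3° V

Step 1 — Convert each phasor to rectangular form:
  V1 = 48·(cos(-92.8°) + j·sin(-92.8°)) = -2.345 - j47.94 V
  V2 = 10.2·(cos(71.3°) + j·sin(71.3°)) = 3.27 + j9.662 V
Step 2 — Sum components: V_total = 0.9255 - j38.28 V.
Step 3 — Convert to polar: |V_total| = 38.29 V, ∠V_total = -88.6°.

V_total = 38.29∠-88.6° V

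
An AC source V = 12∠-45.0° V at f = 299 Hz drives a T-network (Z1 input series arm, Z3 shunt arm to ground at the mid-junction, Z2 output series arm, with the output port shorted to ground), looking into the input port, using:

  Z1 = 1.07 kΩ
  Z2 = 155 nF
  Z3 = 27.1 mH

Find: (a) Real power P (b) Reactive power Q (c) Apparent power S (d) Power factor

Step 1 — Angular frequency: ω = 2π·f = 2π·299 = 1879 rad/s.
Step 2 — Component impedances:
  Z1: Z = R = 1070 Ω
  Z2: Z = 1/(jωC) = -j/(ω·C) = 0 - j3434 Ω
  Z3: Z = jωL = j·1879·0.0271 = 0 + j50.91 Ω
Step 3 — With the output port shorted to ground, the output series arm Z2 runs from the junction to ground; the shunt arm Z3 also runs from the junction to ground. They appear in parallel: Z3 || Z2 = 0 + j51.68 Ω.
Step 4 — Series with input arm Z1: Z_in = Z1 + (Z3 || Z2) = 1070 + j51.68 Ω = 1071∠2.8° Ω.
Step 5 — Source phasor: V = 12∠-45.0° V = 8.485 - j8.485 V.
Step 6 — Current: I = V / Z = 0.00753 - j0.008294 A = 0.0112∠-47.8° A.
Step 7 — Complex power: S = V·I* = 0.1343 + j0.006485 VA.
Step 8 — Real power: P = Re(S) = 0.1343 W.
Step 9 — Reactive power: Q = Im(S) = 0.006485 VAR.
Step 10 — Apparent power: |S| = 0.1344 VA.
Step 11 — Power factor: PF = P/|S| = 0.9988 (lagging).

(a) P = 0.1343 W  (b) Q = 0.006485 VAR  (c) S = 0.1344 VA  (d) PF = 0.9988 (lagging)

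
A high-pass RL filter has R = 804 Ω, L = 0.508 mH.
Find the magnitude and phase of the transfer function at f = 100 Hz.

Step 1 — Angular frequency: ω = 2π·100 = 628.3 rad/s.
Step 2 — Transfer function: H(jω) = jωL/(R + jωL).
Step 3 — Numerator jωL = j·0.3192; denominator R + jωL = 804 + j0.3192.
Step 4 — H = 1.576e-07 + j0.000397.
Step 5 — Magnitude: |H| = 0.000397 (-68.0 dB); phase: φ = 90.0°.

|H| = 0.000397 (-68.0 dB), φ = 90.0°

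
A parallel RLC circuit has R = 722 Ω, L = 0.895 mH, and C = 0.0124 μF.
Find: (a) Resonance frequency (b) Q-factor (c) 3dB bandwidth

Step 1 — Resonance: ω₀ = 1/√(LC) = 1/√(0.000895·1.24e-08) = 3.002e+05 rad/s.
Step 2 — f₀ = ω₀/(2π) = 4.777e+04 Hz.
Step 3 — Parallel Q: Q = R/(ω₀L) = 722/(3.002e+05·0.000895) = 2.687.
Step 4 — Bandwidth: Δω = ω₀/Q = 1.117e+05 rad/s; BW = Δω/(2π) = 1.778e+04 Hz.

(a) f₀ = 4.777e+04 Hz  (b) Q = 2.687  (c) BW = 1.778e+04 Hz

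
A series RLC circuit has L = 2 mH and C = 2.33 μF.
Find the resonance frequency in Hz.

Step 1 — Resonance condition Im(Z)=0 gives ω₀ = 1/√(LC).
Step 2 — ω₀ = 1/√(0.002·2.33e-06) = 1.465e+04 rad/s.
Step 3 — f₀ = ω₀/(2π) = 2331 Hz.

f₀ = 2331 Hz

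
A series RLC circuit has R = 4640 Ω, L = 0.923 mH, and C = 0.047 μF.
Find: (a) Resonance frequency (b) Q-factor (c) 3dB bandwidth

Step 1 — Resonance: ω₀ = 1/√(LC) = 1/√(0.000923·4.7e-08) = 1.518e+05 rad/s.
Step 2 — f₀ = ω₀/(2π) = 2.416e+04 Hz.
Step 3 — Series Q: Q = ω₀L/R = 1.518e+05·0.000923/4640 = 0.0302.
Step 4 — Bandwidth: Δω = ω₀/Q = 5.027e+06 rad/s; BW = Δω/(2π) = 8.001e+05 Hz.

(a) f₀ = 2.416e+04 Hz  (b) Q = 0.0302  (c) BW = 8.001e+05 Hz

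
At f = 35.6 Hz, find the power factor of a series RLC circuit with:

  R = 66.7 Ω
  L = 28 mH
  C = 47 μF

Step 1 — Angular frequency: ω = 2π·f = 2π·35.6 = 223.7 rad/s.
Step 2 — Component impedances:
  R: Z = R = 66.7 Ω
  L: Z = jωL = j·223.7·0.028 = 0 + j6.263 Ω
  C: Z = 1/(jωC) = -j/(ω·C) = 0 - j95.12 Ω
Step 3 — Series combination: Z_total = R + L + C = 66.7 - j88.86 Ω = 111.1∠-53.1° Ω.
Step 4 — Power factor: PF = cos(φ) = Re(Z)/|Z| = 66.7/111.11 = 0.6003.
Step 5 — Type: Im(Z) = -88.86 ⇒ leading (phase φ = -53.1°).

PF = 0.6003 (leading, φ = -53.1°)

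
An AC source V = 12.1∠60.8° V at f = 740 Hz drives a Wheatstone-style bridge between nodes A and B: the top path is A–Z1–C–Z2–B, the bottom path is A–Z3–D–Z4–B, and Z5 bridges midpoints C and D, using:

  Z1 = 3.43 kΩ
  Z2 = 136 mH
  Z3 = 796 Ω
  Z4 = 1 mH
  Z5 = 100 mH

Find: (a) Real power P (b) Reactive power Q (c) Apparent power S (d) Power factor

Step 1 — Angular frequency: ω = 2π·f = 2π·740 = 4650 rad/s.
Step 2 — Component impedances:
  Z1: Z = R = 3430 Ω
  Z2: Z = jωL = j·4650·0.136 = 0 + j632.3 Ω
  Z3: Z = R = 796 Ω
  Z4: Z = jωL = j·4650·0.001 = 0 + j4.65 Ω
  Z5: Z = jωL = j·4650·0.1 = 0 + j465 Ω
Step 3 — Bridge requires nodal analysis (the Z5 bridge couples midpoints C and D, so the two paths cannot be reduced to a simple series/parallel combination). Setting node B to ground and injecting 1 A at node A, the 3-node admittance system at A, C, D solves to V_A = Z_AB = 646.6 + j13.39 Ω = 646.8∠1.2° Ω.
Step 4 — Source phasor: V = 12.1∠60.8° V = 5.903 + j10.56 V.
Step 5 — Current: I = V / Z = 0.009463 + j0.01614 A = 0.01871∠59.6° A.
Step 6 — Complex power: S = V·I* = 0.2263 + j0.004687 VA.
Step 7 — Real power: P = Re(S) = 0.2263 W.
Step 8 — Reactive power: Q = Im(S) = 0.004687 VAR.
Step 9 — Apparent power: |S| = 0.2264 VA.
Step 10 — Power factor: PF = P/|S| = 0.9998 (lagging).

(a) P = 0.2263 W  (b) Q = 0.004687 VAR  (c) S = 0.2264 VA  (d) PF = 0.9998 (lagging)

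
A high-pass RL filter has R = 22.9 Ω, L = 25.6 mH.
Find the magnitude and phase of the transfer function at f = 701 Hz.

Step 1 — Angular frequency: ω = 2π·701 = 4405 rad/s.
Step 2 — Transfer function: H(jω) = jωL/(R + jωL).
Step 3 — Numerator jωL = j·112.8; denominator R + jωL = 22.9 + j112.8.
Step 4 — H = 0.9604 + j0.195.
Step 5 — Magnitude: |H| = 0.98 (-0.2 dB); phase: φ = 11.5°.

|H| = 0.98 (-0.2 dB), φ = 11.5°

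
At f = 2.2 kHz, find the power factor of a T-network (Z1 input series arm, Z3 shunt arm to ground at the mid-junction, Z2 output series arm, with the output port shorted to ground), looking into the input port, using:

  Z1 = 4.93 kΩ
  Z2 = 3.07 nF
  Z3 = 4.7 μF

Step 1 — Angular frequency: ω = 2π·f = 2π·2200 = 1.382e+04 rad/s.
Step 2 — Component impedances:
  Z1: Z = R = 4930 Ω
  Z2: Z = 1/(jωC) = -j/(ω·C) = 0 - j2.356e+04 Ω
  Z3: Z = 1/(jωC) = -j/(ω·C) = 0 - j15.39 Ω
Step 3 — With the output port shorted to ground, the output series arm Z2 runs from the junction to ground; the shunt arm Z3 also runs from the junction to ground. They appear in parallel: Z3 || Z2 = 0 - j15.38 Ω.
Step 4 — Series with input arm Z1: Z_in = Z1 + (Z3 || Z2) = 4930 - j15.38 Ω = 4930∠-0.2° Ω.
Step 5 — Power factor: PF = cos(φ) = Re(Z)/|Z| = 4930/4930 = 1.
Step 6 — Type: Im(Z) = -15.38 ⇒ leading (phase φ = -0.2°).

PF = 1 (leading, φ = -0.2°)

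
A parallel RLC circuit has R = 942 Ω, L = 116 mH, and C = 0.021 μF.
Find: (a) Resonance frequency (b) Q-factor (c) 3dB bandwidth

Step 1 — Resonance: ω₀ = 1/√(LC) = 1/√(0.116·2.1e-08) = 2.026e+04 rad/s.
Step 2 — f₀ = ω₀/(2π) = 3225 Hz.
Step 3 — Parallel Q: Q = R/(ω₀L) = 942/(2.026e+04·0.116) = 0.4008.
Step 4 — Bandwidth: Δω = ω₀/Q = 5.055e+04 rad/s; BW = Δω/(2π) = 8045 Hz.

(a) f₀ = 3225 Hz  (b) Q = 0.4008  (c) BW = 8045 Hz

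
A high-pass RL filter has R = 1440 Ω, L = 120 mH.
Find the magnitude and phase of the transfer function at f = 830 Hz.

Step 1 — Angular frequency: ω = 2π·830 = 5215 rad/s.
Step 2 — Transfer function: H(jω) = jωL/(R + jωL).
Step 3 — Numerator jωL = j·625.8; denominator R + jωL = 1440 + j625.8.
Step 4 — H = 0.1589 + j0.3655.
Step 5 — Magnitude: |H| = 0.3986 (-8.0 dB); phase: φ = 66.5°.

|H| = 0.3986 (-8.0 dB), φ = 66.5°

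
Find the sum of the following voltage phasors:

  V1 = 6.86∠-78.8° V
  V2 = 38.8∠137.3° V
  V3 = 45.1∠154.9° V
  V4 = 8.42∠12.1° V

Step 1 — Convert each phasor to rectangular form:
  V1 = 6.86·(cos(-78.8°) + j·sin(-78.8°)) = 1.332 - j6.729 V
  V2 = 38.8·(cos(137.3°) + j·sin(137.3°)) = -28.51 + j26.31 V
  V3 = 45.1·(cos(154.9°) + j·sin(154.9°)) = -40.84 + j19.13 V
  V4 = 8.42·(cos(12.1°) + j·sin(12.1°)) = 8.233 + j1.765 V
Step 2 — Sum components: V_total = -59.79 + j40.48 V.
Step 3 — Convert to polar: |V_total| = 72.2 V, ∠V_total = 145.9°.

V_total = 72.2∠145.9° V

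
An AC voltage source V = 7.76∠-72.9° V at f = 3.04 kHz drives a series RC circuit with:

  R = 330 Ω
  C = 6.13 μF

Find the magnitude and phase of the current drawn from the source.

Step 1 — Angular frequency: ω = 2π·f = 2π·3040 = 1.91e+04 rad/s.
Step 2 — Component impedances:
  R: Z = R = 330 Ω
  C: Z = 1/(jωC) = -j/(ω·C) = 0 - j8.541 Ω
Step 3 — Series combination: Z_total = R + C = 330 - j8.541 Ω = 330.1∠-1.5° Ω.
Step 4 — Source phasor: V = 7.76∠-72.9° V = 2.282 - j7.417 V.
Step 5 — Ohm's law: I = V / Z_total = (2.282 - j7.417) / (330 - j8.541) = 0.007491 - j0.02228 A.
Step 6 — Convert to polar: |I| = 0.02351 A, ∠I = -71.4°.

I = 0.02351∠-71.4° A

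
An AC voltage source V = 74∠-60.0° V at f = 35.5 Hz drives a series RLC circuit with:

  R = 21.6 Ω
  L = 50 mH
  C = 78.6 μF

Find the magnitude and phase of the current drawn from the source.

Step 1 — Angular frequency: ω = 2π·f = 2π·35.5 = 223.1 rad/s.
Step 2 — Component impedances:
  R: Z = R = 21.6 Ω
  L: Z = jωL = j·223.1·0.05 = 0 + j11.15 Ω
  C: Z = 1/(jωC) = -j/(ω·C) = 0 - j57.04 Ω
Step 3 — Series combination: Z_total = R + L + C = 21.6 - j45.89 Ω = 50.72∠-64.8° Ω.
Step 4 — Source phasor: V = 74∠-60.0° V = 37 - j64.09 V.
Step 5 — Ohm's law: I = V / Z_total = (37 - j64.09) / (21.6 - j45.89) = 1.454 + j0.1219 A.
Step 6 — Convert to polar: |I| = 1.459 A, ∠I = 4.8°.

I = 1.459∠4.8° A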